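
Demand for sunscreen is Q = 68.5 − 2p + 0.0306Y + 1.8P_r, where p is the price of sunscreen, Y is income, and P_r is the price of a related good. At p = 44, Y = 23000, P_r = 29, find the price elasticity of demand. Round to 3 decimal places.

Evaluating quantity at (p, Y, P_r) gives Q = 68.5 − 2(44) + 0.0306(23000) + 1.8(29) = 68.5 − 88 + 703.8 + 52.2 = 736.5.
∂Q/∂p = −2, so E_p = (−2)·(44/736.5) ≈ -0.119.
|E_p| < 1: demand is inelastic.

-0.119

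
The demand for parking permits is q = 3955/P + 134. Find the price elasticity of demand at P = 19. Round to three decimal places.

-0.608

At P = 19, q = 342.1579.
dq/dP = −3955/P² = −10.9557.
Point elasticity E = (dq/dP)·(P/q) = -10.9557 × 19/342.1579 ≈ -0.608.
|E| < 1, so demand is inelastic at this price.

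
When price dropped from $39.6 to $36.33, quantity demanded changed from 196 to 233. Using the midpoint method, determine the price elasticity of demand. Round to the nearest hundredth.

%Δq = (233 − 196)/[(196 + 233)/2] = 37/214.5 ≈ 0.1725.
%ΔP = (36.33 − 39.6)/[(39.6 + 36.33)/2] = -3.27/37.965 ≈ -0.0861.
Arc elasticity E = %Δq/%ΔP ≈ 0.1725/-0.0861 ≈ -2.00.
|E| > 1: demand is elastic over this range.

-2.00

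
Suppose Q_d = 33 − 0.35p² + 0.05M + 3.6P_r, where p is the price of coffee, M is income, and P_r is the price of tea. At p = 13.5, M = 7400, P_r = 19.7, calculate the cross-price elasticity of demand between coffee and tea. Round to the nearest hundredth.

Q_d = 33 − 0.35(13.5)² + 0.05(7400) + 3.6(19.7) = 33 − 63.7875 + 370 + 70.92 = 410.1325.
∂Q_d/∂P_r = +3.6, so E_xy = 3.6·(19.7/410.1325) ≈ 0.17.
E_xy > 0: the goods are substitutes.

0.17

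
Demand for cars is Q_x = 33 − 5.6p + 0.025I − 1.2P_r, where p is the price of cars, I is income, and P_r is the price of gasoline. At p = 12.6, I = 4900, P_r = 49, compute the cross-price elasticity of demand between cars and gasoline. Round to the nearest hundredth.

First evaluate Q_x: 33 − 5.6(12.6) + 0.025(4900) − 1.2(49) = 33 − 70.56 + 122.5 − 58.8 = 26.14.
∂Q_x/∂P_r = −1.2, so E_xy = -1.2·(49/26.14) ≈ -2.25.
E_xy < 0: the goods are complements.

-2.25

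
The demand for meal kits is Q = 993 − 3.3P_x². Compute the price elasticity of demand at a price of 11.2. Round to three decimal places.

-1.430

At P_x = 11.2, Q = 579.048.
dQ/dP_x = −2·3.3·P_x = −73.92.
Point elasticity E = (dQ/dP_x)·(P_x/Q) = -73.92 × 11.2/579.048 ≈ -1.430.
|E| > 1, so demand is elastic at this price.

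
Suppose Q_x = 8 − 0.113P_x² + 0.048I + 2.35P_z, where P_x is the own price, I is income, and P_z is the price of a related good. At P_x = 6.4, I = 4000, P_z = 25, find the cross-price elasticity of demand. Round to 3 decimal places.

0.231

Evaluating quantity at (P_x, I, P_z) gives Q_x = 8 − 0.113(6.4)² + 0.048(4000) + 2.35(25) = 8 − 4.6285 + 192 + 58.75 = 254.1215.
∂Q_x/∂P_z = +2.35, so E_xy = 2.35·(25/254.1215) ≈ 0.231.
E_xy > 0: the goods are substitutes.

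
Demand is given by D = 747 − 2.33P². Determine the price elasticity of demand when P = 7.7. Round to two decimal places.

At P = 7.7, D = 608.8543.
dD/dP = −2·2.33·P = −35.882.
Point elasticity E = (dD/dP)·(P/D) = -35.882 × 7.7/608.8543 ≈ -0.45.
|E| < 1, so demand is inelastic at this price.

-0.45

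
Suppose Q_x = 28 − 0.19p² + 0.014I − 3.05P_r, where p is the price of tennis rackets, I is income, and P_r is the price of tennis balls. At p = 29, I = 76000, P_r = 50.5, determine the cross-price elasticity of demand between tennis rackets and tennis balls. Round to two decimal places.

At the given point, Q_x = 28 − 0.19(29)² + 0.014(76000) − 3.05(50.5) = 28 − 159.79 + 1064 − 154.025 = 778.185.
∂Q_x/∂P_r = −3.05, so E_xy = -3.05·(50.5/778.185) ≈ -0.20.
E_xy < 0: the goods are complements.

-0.20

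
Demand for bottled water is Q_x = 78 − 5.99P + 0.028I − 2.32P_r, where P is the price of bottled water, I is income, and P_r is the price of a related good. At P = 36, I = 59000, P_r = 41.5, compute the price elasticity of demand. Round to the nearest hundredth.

Evaluating quantity at (P, I, P_r) gives Q_x = 78 − 5.99(36) + 0.028(59000) − 2.32(41.5) = 78 − 215.64 + 1652 − 96.28 = 1418.08.
∂Q_x/∂P = −5.99, so E_p = (−5.99)·(36/1418.08) ≈ -0.15.
|E_p| < 1: demand is inelastic.

-0.15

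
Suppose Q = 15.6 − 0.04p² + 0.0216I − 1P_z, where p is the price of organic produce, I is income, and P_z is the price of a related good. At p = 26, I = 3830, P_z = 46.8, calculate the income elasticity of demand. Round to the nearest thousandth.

3.378

Q = 15.6 − 0.04(26)² + 0.0216(3830) − 1(46.8) = 15.6 − 27.04 + 82.728 − 46.8 = 24.488.
∂Q/∂I = +0.0216, so E_I = 0.0216·(3830/24.488) ≈ 3.378.
E_I > 1: normal good (luxury).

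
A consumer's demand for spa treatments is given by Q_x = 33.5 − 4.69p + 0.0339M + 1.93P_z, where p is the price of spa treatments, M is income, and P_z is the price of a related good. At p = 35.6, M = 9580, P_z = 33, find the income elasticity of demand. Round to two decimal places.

1.27

At the given point, Q_x = 33.5 − 4.69(35.6) + 0.0339(9580) + 1.93(33) = 33.5 − 166.964 + 324.762 + 63.69 = 254.988.
∂Q_x/∂M = +0.0339, so E_I = 0.0339·(9580/254.988) ≈ 1.27.
E_I > 1: normal good (luxury).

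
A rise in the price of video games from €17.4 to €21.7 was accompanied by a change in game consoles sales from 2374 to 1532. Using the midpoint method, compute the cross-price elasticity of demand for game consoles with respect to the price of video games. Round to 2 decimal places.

%ΔQ_x = (1532 − 2374)/[(2374+1532)/2] = -842/1953 ≈ -0.4311.
%ΔP_y = (21.7 − 17.4)/[(17.4+21.7)/2] ≈ 0.2199.
E_xy = -0.4311/0.2199 ≈ -1.96.
E_xy < 0, so game consoles and video games are complements.

-1.96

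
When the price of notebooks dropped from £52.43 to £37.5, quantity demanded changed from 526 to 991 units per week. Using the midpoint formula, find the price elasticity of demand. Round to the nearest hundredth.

-1.85

%ΔQ = (991 − 526)/[(526 + 991)/2] = 465/758.5 ≈ 0.6131.
%ΔP = (37.5 − 52.43)/[(52.43 + 37.5)/2] = -14.93/44.965 ≈ -0.3320.
Arc elasticity E = %ΔQ/%ΔP ≈ 0.6131/-0.3320 ≈ -1.85.
|E| > 1: demand is elastic over this range.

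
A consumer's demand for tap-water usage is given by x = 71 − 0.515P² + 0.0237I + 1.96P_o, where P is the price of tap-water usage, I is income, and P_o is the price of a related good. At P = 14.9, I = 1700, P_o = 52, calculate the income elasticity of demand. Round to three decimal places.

x = 71 − 0.515(14.9)² + 0.0237(1700) + 1.96(52) = 71 − 114.3352 + 40.29 + 101.92 = 98.8749.
∂x/∂I = +0.0237, so E_I = 0.0237·(1700/98.8749) ≈ 0.407.
E_I ∈ (0,1): normal good (necessity).

0.407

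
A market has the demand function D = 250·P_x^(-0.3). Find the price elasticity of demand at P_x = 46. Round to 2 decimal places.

-0.30

For a Cobb–Douglas (constant-elasticity) form D = A·P_x^α·…, the elasticity with respect to P_x equals the exponent α at every point.
Here the exponent on P_x is -0.3, so the price elasticity of demand is -0.30.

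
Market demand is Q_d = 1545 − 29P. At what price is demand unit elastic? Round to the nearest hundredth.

26.64

For linear demand Q_d = a − bP, E = −bP/(a − bP). |E| = 1 ⇒ bP = a − bP ⇒ P = a/(2b).
P = 1545/(2·29) ≈ 26.64.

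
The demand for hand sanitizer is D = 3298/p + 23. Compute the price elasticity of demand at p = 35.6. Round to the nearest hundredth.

-0.80

At p = 35.6, D = 115.6404.
dD/dp = −3298/p² = −2.6023.
Point elasticity E = (dD/dp)·(p/D) = -2.6023 × 35.6/115.6404 ≈ -0.80.
|E| < 1, so demand is inelastic at this price.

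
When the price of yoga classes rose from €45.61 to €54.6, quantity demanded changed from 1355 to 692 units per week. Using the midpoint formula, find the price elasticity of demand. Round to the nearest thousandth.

%ΔQ = (692 − 1355)/[(1355 + 692)/2] = -663/1023.5 ≈ -0.6478.
%Δp = (54.6 − 45.61)/[(45.61 + 54.6)/2] = 8.99/50.105 ≈ 0.1794.
Arc elasticity E = %ΔQ/%Δp ≈ -0.6478/0.1794 ≈ -3.610.
|E| > 1: demand is elastic over this range.

-3.610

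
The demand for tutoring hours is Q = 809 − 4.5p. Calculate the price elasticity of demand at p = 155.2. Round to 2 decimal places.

At p = 155.2, Q = 110.6.
dQ/dp = −4.5.
Point elasticity E = (dQ/dp)·(p/Q) = -4.5 × 155.2/110.6 ≈ -6.31.
|E| > 1, so demand is elastic at this price.

-6.31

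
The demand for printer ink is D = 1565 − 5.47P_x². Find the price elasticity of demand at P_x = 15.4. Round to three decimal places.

At P_x = 15.4, D = 267.7348.
dD/dP_x = −2·5.47·P_x = −168.476.
Point elasticity E = (dD/dP_x)·(P_x/D) = -168.476 × 15.4/267.7348 ≈ -9.691.
|E| > 1, so demand is elastic at this price.

-9.691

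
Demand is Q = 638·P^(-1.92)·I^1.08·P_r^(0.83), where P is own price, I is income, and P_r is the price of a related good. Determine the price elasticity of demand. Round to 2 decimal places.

-1.92

For a Cobb–Douglas (constant-elasticity) form Q = A·P^α·…, the elasticity with respect to P equals the exponent α at every point.
Here the exponent on P is -1.92, so the price elasticity of demand is -1.92.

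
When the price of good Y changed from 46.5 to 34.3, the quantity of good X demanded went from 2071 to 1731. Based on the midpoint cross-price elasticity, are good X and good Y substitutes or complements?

substitutes

%ΔQ_x = (1731 − 2071)/[(2071+1731)/2] = -340/1901 ≈ -0.1789.
%ΔP_y = (34.3 − 46.5)/[(46.5+34.3)/2] ≈ -0.3020.
E_xy = -0.1789/-0.3020 ≈ 0.592.
E_xy > 0, so the goods are substitutes.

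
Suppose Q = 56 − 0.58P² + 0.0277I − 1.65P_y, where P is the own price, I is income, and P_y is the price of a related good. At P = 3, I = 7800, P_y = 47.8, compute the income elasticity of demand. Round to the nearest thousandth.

Evaluating quantity at (P, I, P_y) gives Q = 56 − 0.58(3)² + 0.0277(7800) − 1.65(47.8) = 56 − 5.22 + 216.06 − 78.87 = 187.97.
∂Q/∂I = +0.0277, so E_I = 0.0277·(7800/187.97) ≈ 1.149.
E_I > 1: normal good (luxury).

1.149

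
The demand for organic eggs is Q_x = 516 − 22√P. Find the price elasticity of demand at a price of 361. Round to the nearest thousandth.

At P = 361, Q_x = 98.
dQ_x/dP = −22/(2√P) = −22/(2·19).
Point elasticity E = (dQ_x/dP)·(P/Q_x) = -0.5789 × 361/98 ≈ -2.133.
|E| > 1, so demand is elastic at this price.

-2.133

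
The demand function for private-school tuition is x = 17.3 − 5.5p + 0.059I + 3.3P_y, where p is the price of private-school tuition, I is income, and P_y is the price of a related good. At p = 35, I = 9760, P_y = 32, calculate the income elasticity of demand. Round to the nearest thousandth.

1.137

Substituting, x = 17.3 − 5.5(35) + 0.059(9760) + 3.3(32) = 17.3 − 192.5 + 575.84 + 105.6 = 506.24.
∂x/∂I = +0.059, so E_I = 0.059·(9760/506.24) ≈ 1.137.
E_I > 1: normal good (luxury).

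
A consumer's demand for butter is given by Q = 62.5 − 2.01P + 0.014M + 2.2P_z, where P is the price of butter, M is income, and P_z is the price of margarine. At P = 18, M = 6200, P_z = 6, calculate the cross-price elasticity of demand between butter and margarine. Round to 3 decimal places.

0.104

First evaluate Q: 62.5 − 2.01(18) + 0.014(6200) + 2.2(6) = 62.5 − 36.18 + 86.8 + 13.2 = 126.32.
∂Q/∂P_z = +2.2, so E_xy = 2.2·(6/126.32) ≈ 0.104.
E_xy > 0: the goods are substitutes.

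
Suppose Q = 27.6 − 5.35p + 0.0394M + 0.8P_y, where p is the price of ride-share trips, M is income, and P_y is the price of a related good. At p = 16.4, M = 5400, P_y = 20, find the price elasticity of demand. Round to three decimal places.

At the given point, Q = 27.6 − 5.35(16.4) + 0.0394(5400) + 0.8(20) = 27.6 − 87.74 + 212.76 + 16 = 168.62.
∂Q/∂p = −5.35, so E_p = (−5.35)·(16.4/168.62) ≈ -0.520.
|E_p| < 1: demand is inelastic.

-0.520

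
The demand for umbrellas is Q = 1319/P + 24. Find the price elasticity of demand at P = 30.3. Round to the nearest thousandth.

At P = 30.3, Q = 67.5314.
dQ/dP = −1319/P² = −1.4367.
Point elasticity E = (dQ/dP)·(P/Q) = -1.4367 × 30.3/67.5314 ≈ -0.645.
|E| < 1, so demand is inelastic at this price.

-0.645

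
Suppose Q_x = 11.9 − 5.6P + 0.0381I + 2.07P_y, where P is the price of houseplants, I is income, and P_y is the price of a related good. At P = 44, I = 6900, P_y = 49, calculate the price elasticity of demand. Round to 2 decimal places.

-1.90

First evaluate Q_x: 11.9 − 5.6(44) + 0.0381(6900) + 2.07(49) = 11.9 − 246.4 + 262.89 + 101.43 = 129.82.
∂Q_x/∂P = −5.6, so E_p = (−5.6)·(44/129.82) ≈ -1.90.
|E_p| > 1: demand is elastic.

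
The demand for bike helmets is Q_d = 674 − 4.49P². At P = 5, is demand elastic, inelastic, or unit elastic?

At P = 5, Q_d = 561.75.
dQ_d/dP = −2·4.49·P = −44.9.
Point elasticity E = (dQ_d/dP)·(P/Q_d) = -44.9 × 5/561.75 ≈ -0.400.
|E| ≈ 0.400 < 1, so demand is inelastic.

inelastic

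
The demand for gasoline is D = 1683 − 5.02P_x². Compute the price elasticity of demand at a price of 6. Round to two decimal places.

At P_x = 6, D = 1502.28.
dD/dP_x = −2·5.02·P_x = −60.24.
Point elasticity E = (dD/dP_x)·(P_x/D) = -60.24 × 6/1502.28 ≈ -0.24.
|E| < 1, so demand is inelastic at this price.

-0.24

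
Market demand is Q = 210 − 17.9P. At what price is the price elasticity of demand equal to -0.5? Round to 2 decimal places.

Set −bP/(a − bP) = −0.5 ⇒ bP = 0.5(a − bP) ⇒ bP(1+0.5) = 0.5·a.
P = 0.5·210/(17.9·1.5) ≈ 3.91.

3.91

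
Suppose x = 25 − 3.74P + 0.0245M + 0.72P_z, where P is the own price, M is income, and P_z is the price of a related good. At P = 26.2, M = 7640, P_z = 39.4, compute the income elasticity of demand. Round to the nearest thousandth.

1.313

First evaluate x: 25 − 3.74(26.2) + 0.0245(7640) + 0.72(39.4) = 25 − 97.988 + 187.18 + 28.368 = 142.56.
∂x/∂M = +0.0245, so E_I = 0.0245·(7640/142.56) ≈ 1.313.
E_I > 1: normal good (luxury).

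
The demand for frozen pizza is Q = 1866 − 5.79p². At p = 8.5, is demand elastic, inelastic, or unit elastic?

At p = 8.5, Q = 1447.6725.
dQ/dp = −2·5.79·p = −98.43.
Point elasticity E = (dQ/dp)·(p/Q) = -98.43 × 8.5/1447.6725 ≈ -0.578.
|E| ≈ 0.578 < 1, so demand is inelastic.

inelastic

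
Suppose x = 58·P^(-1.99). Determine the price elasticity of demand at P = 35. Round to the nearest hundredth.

-1.99

For a Cobb–Douglas (constant-elasticity) form x = A·P^α·…, the elasticity with respect to P equals the exponent α at every point.
Here the exponent on P is -1.99, so the price elasticity of demand is -1.99.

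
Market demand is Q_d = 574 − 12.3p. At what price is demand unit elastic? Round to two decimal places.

23.33

For linear demand Q_d = a − bp, E = −bp/(a − bp). |E| = 1 ⇒ bp = a − bp ⇒ p = a/(2b).
p = 574/(2·12.3) ≈ 23.33.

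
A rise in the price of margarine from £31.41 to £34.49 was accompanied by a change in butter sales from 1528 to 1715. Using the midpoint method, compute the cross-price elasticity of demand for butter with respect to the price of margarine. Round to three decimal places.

1.234

%ΔQ_x = (1715 − 1528)/[(1528+1715)/2] = 187/1621.5 ≈ 0.1153.
%ΔP_y = (34.49 − 31.41)/[(31.41+34.49)/2] ≈ 0.0935.
E_xy = 0.1153/0.0935 ≈ 1.234.
E_xy > 0, so butter and margarine are substitutes.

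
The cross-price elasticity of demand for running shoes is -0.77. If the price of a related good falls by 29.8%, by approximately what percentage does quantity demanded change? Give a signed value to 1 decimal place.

%ΔQ ≈ E × %ΔP_y = (-0.77) × (-29.8%) ≈ 22.9%.

22.9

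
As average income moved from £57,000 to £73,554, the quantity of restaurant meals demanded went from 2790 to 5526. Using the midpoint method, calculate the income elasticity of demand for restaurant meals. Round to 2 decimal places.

%ΔQ = (5526 − 2790)/[(2790+5526)/2] = 2736/4158 ≈ 0.6580.
%ΔI = (73,554 − 57,000)/[(57,000+73,554)/2] = 16554/65277 ≈ 0.2536.
E_I = %ΔQ/%ΔI ≈ 2.59.
E_I > 1: normal good (luxury).

2.59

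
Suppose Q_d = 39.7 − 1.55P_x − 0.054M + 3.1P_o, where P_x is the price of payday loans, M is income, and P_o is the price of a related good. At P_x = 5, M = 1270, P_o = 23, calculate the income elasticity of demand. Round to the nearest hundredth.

Q_d = 39.7 − 1.55(5) − 0.054(1270) + 3.1(23) = 39.7 − 7.75 − 68.58 + 71.3 = 34.67.
∂Q_d/∂M = −0.054, so E_I = -0.054·(1270/34.67) ≈ -1.98.
E_I < 0: inferior good.

-1.98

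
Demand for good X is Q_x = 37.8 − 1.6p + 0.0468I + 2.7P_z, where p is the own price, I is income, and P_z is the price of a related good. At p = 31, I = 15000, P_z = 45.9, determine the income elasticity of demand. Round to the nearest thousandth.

Q_x = 37.8 − 1.6(31) + 0.0468(15000) + 2.7(45.9) = 37.8 − 49.6 + 702 + 123.93 = 814.13.
∂Q_x/∂I = +0.0468, so E_I = 0.0468·(15000/814.13) ≈ 0.862.
E_I ∈ (0,1): normal good (necessity).

0.862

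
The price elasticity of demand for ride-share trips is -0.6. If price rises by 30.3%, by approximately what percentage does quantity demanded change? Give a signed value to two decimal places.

%ΔQ ≈ E × %ΔP = (-0.6) × (30.3%) = -18.18%.

-18.18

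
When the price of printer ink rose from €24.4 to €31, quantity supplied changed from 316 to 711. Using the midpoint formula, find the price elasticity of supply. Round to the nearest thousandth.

%Δq = (711 − 316)/[(316 + 711)/2] = 395/513.5 ≈ 0.7692.
%ΔP = (31 − 24.4)/[(24.4 + 31)/2] = 6.6/27.7 ≈ 0.2383.
Arc elasticity E = %Δq/%ΔP ≈ 0.7692/0.2383 ≈ 3.228.
|E| > 1: supply is elastic over this range.

3.228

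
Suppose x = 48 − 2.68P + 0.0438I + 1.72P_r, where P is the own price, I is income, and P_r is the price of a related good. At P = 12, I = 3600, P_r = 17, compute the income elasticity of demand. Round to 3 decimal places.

First evaluate x: 48 − 2.68(12) + 0.0438(3600) + 1.72(17) = 48 − 32.16 + 157.68 + 29.24 = 202.76.
∂x/∂I = +0.0438, so E_I = 0.0438·(3600/202.76) ≈ 0.778.
E_I ∈ (0,1): normal good (necessity).

0.778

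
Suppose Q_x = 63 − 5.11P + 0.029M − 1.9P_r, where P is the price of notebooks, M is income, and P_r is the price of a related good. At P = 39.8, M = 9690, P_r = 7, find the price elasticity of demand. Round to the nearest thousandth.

At the given point, Q_x = 63 − 5.11(39.8) + 0.029(9690) − 1.9(7) = 63 − 203.378 + 281.01 − 13.3 = 127.332.
∂Q_x/∂P = −5.11, so E_p = (−5.11)·(39.8/127.332) ≈ -1.597.
|E_p| > 1: demand is elastic.

-1.597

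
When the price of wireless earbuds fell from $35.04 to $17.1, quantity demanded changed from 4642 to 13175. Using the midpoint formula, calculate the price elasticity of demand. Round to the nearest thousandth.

-1.392

%ΔQ = (13175 − 4642)/[(4642 + 13175)/2] = 8533/8908.5 ≈ 0.9578.
%ΔP = (17.1 − 35.04)/[(35.04 + 17.1)/2] = -17.94/26.07 ≈ -0.6881.
Arc elasticity E = %ΔQ/%ΔP ≈ 0.9578/-0.6881 ≈ -1.392.
|E| > 1: demand is elastic over this range.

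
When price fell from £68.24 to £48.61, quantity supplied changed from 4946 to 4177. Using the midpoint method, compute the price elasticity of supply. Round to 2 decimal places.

0.50

%ΔQ = (4177 − 4946)/[(4946 + 4177)/2] = -769/4561.5 ≈ -0.1686.
%ΔP = (48.61 − 68.24)/[(68.24 + 48.61)/2] = -19.63/58.425 ≈ -0.3360.
Arc elasticity E = %ΔQ/%ΔP ≈ -0.1686/-0.3360 ≈ 0.50.
|E| < 1: supply is inelastic over this range.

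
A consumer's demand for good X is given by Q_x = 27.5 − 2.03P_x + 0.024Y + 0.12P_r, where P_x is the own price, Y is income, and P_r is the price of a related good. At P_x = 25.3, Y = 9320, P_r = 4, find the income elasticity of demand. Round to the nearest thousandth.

At the given point, Q_x = 27.5 − 2.03(25.3) + 0.024(9320) + 0.12(4) = 27.5 − 51.359 + 223.68 + 0.48 = 200.301.
∂Q_x/∂Y = +0.024, so E_I = 0.024·(9320/200.301) ≈ 1.117.
E_I > 1: normal good (luxury).

1.117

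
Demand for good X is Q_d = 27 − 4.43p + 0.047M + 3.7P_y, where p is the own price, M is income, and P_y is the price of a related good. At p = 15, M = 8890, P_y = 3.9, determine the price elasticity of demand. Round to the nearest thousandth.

-0.169

Q_d = 27 − 4.43(15) + 0.047(8890) + 3.7(3.9) = 27 − 66.45 + 417.83 + 14.43 = 392.81.
∂Q_d/∂p = −4.43, so E_p = (−4.43)·(15/392.81) ≈ -0.169.
|E_p| < 1: demand is inelastic.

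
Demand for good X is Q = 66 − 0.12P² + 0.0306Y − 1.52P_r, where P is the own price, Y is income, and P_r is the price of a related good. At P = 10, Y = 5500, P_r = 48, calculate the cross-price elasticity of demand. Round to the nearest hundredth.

-0.49

Substituting, Q = 66 − 0.12(10)² + 0.0306(5500) − 1.52(48) = 66 − 12 + 168.3 − 72.96 = 149.34.
∂Q/∂P_r = −1.52, so E_xy = -1.52·(48/149.34) ≈ -0.49.
E_xy < 0: the goods are complements.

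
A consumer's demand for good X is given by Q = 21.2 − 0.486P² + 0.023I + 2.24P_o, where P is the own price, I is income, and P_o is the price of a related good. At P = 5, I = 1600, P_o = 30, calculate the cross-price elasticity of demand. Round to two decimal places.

Evaluating quantity at (P, I, P_o) gives Q = 21.2 − 0.486(5)² + 0.023(1600) + 2.24(30) = 21.2 − 12.15 + 36.8 + 67.2 = 113.05.
∂Q/∂P_o = +2.24, so E_xy = 2.24·(30/113.05) ≈ 0.59.
E_xy > 0: the goods are substitutes.

0.59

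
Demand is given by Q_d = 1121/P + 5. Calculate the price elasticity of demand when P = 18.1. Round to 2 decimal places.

At P = 18.1, Q_d = 66.9337.
dQ_d/dP = −1121/P² = −3.4218.
Point elasticity E = (dQ_d/dP)·(P/Q_d) = -3.4218 × 18.1/66.9337 ≈ -0.93.
|E| < 1, so demand is inelastic at this price.

-0.93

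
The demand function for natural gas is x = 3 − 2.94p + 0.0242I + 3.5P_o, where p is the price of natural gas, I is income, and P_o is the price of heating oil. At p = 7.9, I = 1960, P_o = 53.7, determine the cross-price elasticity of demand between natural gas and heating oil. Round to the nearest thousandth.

Evaluating quantity at (p, I, P_o) gives x = 3 − 2.94(7.9) + 0.0242(1960) + 3.5(53.7) = 3 − 23.226 + 47.432 + 187.95 = 215.156.
∂x/∂P_o = +3.5, so E_xy = 3.5·(53.7/215.156) ≈ 0.874.
E_xy > 0: the goods are substitutes.

0.874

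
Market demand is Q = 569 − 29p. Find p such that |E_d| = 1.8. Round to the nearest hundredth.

Set −bp/(a − bp) = −1.8 ⇒ bp = 1.8(a − bp) ⇒ bp(1+1.8) = 1.8·a.
p = 1.8·569/(29·2.8) ≈ 12.61.

12.61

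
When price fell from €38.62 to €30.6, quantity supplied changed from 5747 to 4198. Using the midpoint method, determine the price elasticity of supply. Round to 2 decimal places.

%ΔQ = (4198 − 5747)/[(5747 + 4198)/2] = -1549/4972.5 ≈ -0.3115.
%ΔP = (30.6 − 38.62)/[(38.62 + 30.6)/2] = -8.02/34.61 ≈ -0.2317.
Arc elasticity E = %ΔQ/%ΔP ≈ -0.3115/-0.2317 ≈ 1.34.
|E| > 1: supply is elastic over this range.

1.34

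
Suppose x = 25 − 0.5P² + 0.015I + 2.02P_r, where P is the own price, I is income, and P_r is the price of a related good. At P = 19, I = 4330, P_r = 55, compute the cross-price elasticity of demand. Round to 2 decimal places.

At the given point, x = 25 − 0.5(19)² + 0.015(4330) + 2.02(55) = 25 − 180.5 + 64.95 + 111.1 = 20.55.
∂x/∂P_r = +2.02, so E_xy = 2.02·(55/20.55) ≈ 5.41.
E_xy > 0: the goods are substitutes.

5.41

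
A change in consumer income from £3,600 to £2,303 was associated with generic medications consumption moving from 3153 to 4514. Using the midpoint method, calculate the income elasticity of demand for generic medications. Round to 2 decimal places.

-0.81

%ΔQ = (4514 − 3153)/[(3153+4514)/2] = 1361/3833.5 ≈ 0.3550.
%ΔY = (2,303 − 3,600)/[(3,600+2,303)/2] = -1297/2951.5 ≈ -0.4394.
E_I = %ΔQ/%ΔY ≈ -0.81.
E_I < 0: inferior good.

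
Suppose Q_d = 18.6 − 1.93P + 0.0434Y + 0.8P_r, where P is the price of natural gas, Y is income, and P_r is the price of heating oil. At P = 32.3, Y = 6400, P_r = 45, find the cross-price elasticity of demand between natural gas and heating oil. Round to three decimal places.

0.133

Substituting, Q_d = 18.6 − 1.93(32.3) + 0.0434(6400) + 0.8(45) = 18.6 − 62.339 + 277.76 + 36 = 270.021.
∂Q_d/∂P_r = +0.8, so E_xy = 0.8·(45/270.021) ≈ 0.133.
E_xy > 0: the goods are substitutes.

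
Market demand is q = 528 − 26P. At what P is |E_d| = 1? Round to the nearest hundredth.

For linear demand q = a − bP, E = −bP/(a − bP). |E| = 1 ⇒ bP = a − bP ⇒ P = a/(2b).
P = 528/(2·26) ≈ 10.15.

10.15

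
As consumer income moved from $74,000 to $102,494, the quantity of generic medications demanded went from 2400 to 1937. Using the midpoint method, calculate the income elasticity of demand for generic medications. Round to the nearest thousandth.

%ΔQ = (1937 − 2400)/[(2400+1937)/2] = -463/2168.5 ≈ -0.2135.
%ΔM = (102,494 − 74,000)/[(74,000+102,494)/2] = 28494/88247 ≈ 0.3229.
E_I = %ΔQ/%ΔM ≈ -0.661.
E_I < 0: inferior good.

-0.661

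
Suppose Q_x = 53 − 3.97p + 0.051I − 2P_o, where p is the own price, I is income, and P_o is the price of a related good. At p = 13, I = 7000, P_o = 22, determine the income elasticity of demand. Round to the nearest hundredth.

Substituting, Q_x = 53 − 3.97(13) + 0.051(7000) − 2(22) = 53 − 51.61 + 357 − 44 = 314.39.
∂Q_x/∂I = +0.051, so E_I = 0.051·(7000/314.39) ≈ 1.14.
E_I > 1: normal good (luxury).

1.14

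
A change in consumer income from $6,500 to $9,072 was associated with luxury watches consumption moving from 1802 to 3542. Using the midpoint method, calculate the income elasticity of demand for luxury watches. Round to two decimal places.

%ΔQ = (3542 − 1802)/[(1802+3542)/2] = 1740/2672 ≈ 0.6512.
%ΔY = (9,072 − 6,500)/[(6,500+9,072)/2] = 2572/7786 ≈ 0.3303.
E_I = %ΔQ/%ΔY ≈ 1.97.
E_I > 1: normal good (luxury).

1.97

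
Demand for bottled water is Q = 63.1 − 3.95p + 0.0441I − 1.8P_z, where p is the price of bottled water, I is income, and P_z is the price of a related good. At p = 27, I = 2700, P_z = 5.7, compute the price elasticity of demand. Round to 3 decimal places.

At the given point, Q = 63.1 − 3.95(27) + 0.0441(2700) − 1.8(5.7) = 63.1 − 106.65 + 119.07 − 10.26 = 65.26.
∂Q/∂p = −3.95, so E_p = (−3.95)·(27/65.26) ≈ -1.634.
|E_p| > 1: demand is elastic.

-1.634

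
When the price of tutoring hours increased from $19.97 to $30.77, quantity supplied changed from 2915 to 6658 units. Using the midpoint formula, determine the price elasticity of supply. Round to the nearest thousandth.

1.837

%Δq = (6658 − 2915)/[(2915 + 6658)/2] = 3743/4786.5 ≈ 0.7820.
%ΔP = (30.77 − 19.97)/[(19.97 + 30.77)/2] = 10.8/25.37 ≈ 0.4257.
Arc elasticity E = %Δq/%ΔP ≈ 0.7820/0.4257 ≈ 1.837.
|E| > 1: supply is elastic over this range.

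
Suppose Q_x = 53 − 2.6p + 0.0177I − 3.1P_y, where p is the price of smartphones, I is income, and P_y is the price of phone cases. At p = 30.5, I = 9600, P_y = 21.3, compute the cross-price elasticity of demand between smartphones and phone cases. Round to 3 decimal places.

Substituting, Q_x = 53 − 2.6(30.5) + 0.0177(9600) − 3.1(21.3) = 53 − 79.3 + 169.92 − 66.03 = 77.59.
∂Q_x/∂P_y = −3.1, so E_xy = -3.1·(21.3/77.59) ≈ -0.851.
E_xy < 0: the goods are complements.

-0.851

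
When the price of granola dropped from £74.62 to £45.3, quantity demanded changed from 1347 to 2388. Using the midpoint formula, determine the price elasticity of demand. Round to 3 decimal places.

-1.140

%ΔQ = (2388 − 1347)/[(1347 + 2388)/2] = 1041/1867.5 ≈ 0.5574.
%Δp = (45.3 − 74.62)/[(74.62 + 45.3)/2] = -29.32/59.96 ≈ -0.4890.
Arc elasticity E = %ΔQ/%Δp ≈ 0.5574/-0.4890 ≈ -1.140.
|E| > 1: demand is elastic over this range.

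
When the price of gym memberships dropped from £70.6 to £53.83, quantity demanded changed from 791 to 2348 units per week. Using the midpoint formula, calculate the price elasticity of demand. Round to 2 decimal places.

-3.68

%Δq = (2348 − 791)/[(791 + 2348)/2] = 1557/1569.5 ≈ 0.9920.
%Δp = (53.83 − 70.6)/[(70.6 + 53.83)/2] = -16.77/62.215 ≈ -0.2695.
Arc elasticity E = %Δq/%Δp ≈ 0.9920/-0.2695 ≈ -3.68.
|E| > 1: demand is elastic over this range.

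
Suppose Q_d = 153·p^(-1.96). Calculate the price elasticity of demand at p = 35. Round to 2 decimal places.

-1.96

For a Cobb–Douglas (constant-elasticity) form Q_d = A·p^α·…, the elasticity with respect to p equals the exponent α at every point.
Here the exponent on p is -1.96, so the price elasticity of demand is -1.96.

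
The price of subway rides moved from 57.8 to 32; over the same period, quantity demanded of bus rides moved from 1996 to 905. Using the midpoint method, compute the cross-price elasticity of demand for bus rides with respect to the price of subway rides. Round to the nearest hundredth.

1.31

%ΔQ_x = (905 − 1996)/[(1996+905)/2] = -1091/1450.5 ≈ -0.7522.
%ΔP_y = (32 − 57.8)/[(57.8+32)/2] ≈ -0.5746.
E_xy = -0.7522/-0.5746 ≈ 1.31.
E_xy > 0, so bus rides and subway rides are substitutes.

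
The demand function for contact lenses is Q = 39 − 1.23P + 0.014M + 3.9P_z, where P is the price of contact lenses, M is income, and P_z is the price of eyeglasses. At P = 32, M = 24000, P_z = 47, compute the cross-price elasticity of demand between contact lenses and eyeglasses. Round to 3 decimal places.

0.353

Substituting, Q = 39 − 1.23(32) + 0.014(24000) + 3.9(47) = 39 − 39.36 + 336 + 183.3 = 518.94.
∂Q/∂P_z = +3.9, so E_xy = 3.9·(47/518.94) ≈ 0.353.
E_xy > 0: the goods are substitutes.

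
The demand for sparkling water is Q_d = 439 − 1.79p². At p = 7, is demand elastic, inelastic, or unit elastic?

inelastic

At p = 7, Q_d = 351.29.
dQ_d/dp = −2·1.79·p = −25.06.
Point elasticity E = (dQ_d/dp)·(p/Q_d) = -25.06 × 7/351.29 ≈ -0.499.
|E| ≈ 0.499 < 1, so demand is inelastic.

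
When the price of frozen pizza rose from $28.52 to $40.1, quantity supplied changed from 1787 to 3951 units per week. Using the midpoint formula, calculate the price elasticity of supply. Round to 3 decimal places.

%Δq = (3951 − 1787)/[(1787 + 3951)/2] = 2164/2869 ≈ 0.7543.
%Δp = (40.1 − 28.52)/[(28.52 + 40.1)/2] = 11.58/34.31 ≈ 0.3375.
Arc elasticity E = %Δq/%Δp ≈ 0.7543/0.3375 ≈ 2.235.
|E| > 1: supply is elastic over this range.

2.235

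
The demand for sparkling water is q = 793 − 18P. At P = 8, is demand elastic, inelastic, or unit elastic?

At P = 8, q = 649.
dq/dP = −18.
Point elasticity E = (dq/dP)·(P/q) = -18 × 8/649 ≈ -0.222.
|E| ≈ 0.222 < 1, so demand is inelastic.

inelastic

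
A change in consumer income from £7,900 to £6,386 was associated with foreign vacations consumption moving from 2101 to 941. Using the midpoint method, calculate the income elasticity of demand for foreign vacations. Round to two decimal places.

%ΔQ = (941 − 2101)/[(2101+941)/2] = -1160/1521 ≈ -0.7627.
%ΔM = (6,386 − 7,900)/[(7,900+6,386)/2] = -1514/7143 ≈ -0.2120.
E_I = %ΔQ/%ΔM ≈ 3.60.
E_I > 1: normal good (luxury).

3.60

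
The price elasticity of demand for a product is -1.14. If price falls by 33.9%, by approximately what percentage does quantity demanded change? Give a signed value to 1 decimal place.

38.6

%ΔQ ≈ E × %ΔP = (-1.14) × (-33.9%) ≈ 38.6%.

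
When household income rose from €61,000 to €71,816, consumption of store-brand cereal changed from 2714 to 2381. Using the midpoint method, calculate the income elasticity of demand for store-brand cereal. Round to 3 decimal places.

%ΔQ = (2381 − 2714)/[(2714+2381)/2] = -333/2547.5 ≈ -0.1307.
%ΔY = (71,816 − 61,000)/[(61,000+71,816)/2] = 10816/66408 ≈ 0.1629.
E_I = %ΔQ/%ΔY ≈ -0.803.
E_I < 0: inferior good.

-0.803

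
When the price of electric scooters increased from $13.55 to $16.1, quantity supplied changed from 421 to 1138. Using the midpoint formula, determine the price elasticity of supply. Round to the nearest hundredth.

%Δq = (1138 − 421)/[(421 + 1138)/2] = 717/779.5 ≈ 0.9198.
%Δp = (16.1 − 13.55)/[(13.55 + 16.1)/2] = 2.55/14.825 ≈ 0.1720.
Arc elasticity E = %Δq/%Δp ≈ 0.9198/0.1720 ≈ 5.35.
|E| > 1: supply is elastic over this range.

5.35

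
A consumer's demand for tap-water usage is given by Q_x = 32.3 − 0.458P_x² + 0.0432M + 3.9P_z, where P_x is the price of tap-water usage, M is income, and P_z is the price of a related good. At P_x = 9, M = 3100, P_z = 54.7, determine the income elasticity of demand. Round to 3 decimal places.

Q_x = 32.3 − 0.458(9)² + 0.0432(3100) + 3.9(54.7) = 32.3 − 37.098 + 133.92 + 213.33 = 342.452.
∂Q_x/∂M = +0.0432, so E_I = 0.0432·(3100/342.452) ≈ 0.391.
E_I ∈ (0,1): normal good (necessity).

0.391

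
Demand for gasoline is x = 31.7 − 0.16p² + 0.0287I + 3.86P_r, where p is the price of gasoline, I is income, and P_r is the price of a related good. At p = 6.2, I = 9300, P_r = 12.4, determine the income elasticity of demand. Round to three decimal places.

0.784

x = 31.7 − 0.16(6.2)² + 0.0287(9300) + 3.86(12.4) = 31.7 − 6.1504 + 266.91 + 47.864 = 340.3236.
∂x/∂I = +0.0287, so E_I = 0.0287·(9300/340.3236) ≈ 0.784.
E_I ∈ (0,1): normal good (necessity).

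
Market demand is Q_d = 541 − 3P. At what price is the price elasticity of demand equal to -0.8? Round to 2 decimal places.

Set −bP/(a − bP) = −0.8 ⇒ bP = 0.8(a − bP) ⇒ bP(1+0.8) = 0.8·a.
P = 0.8·541/(3·1.8) ≈ 80.15.

80.15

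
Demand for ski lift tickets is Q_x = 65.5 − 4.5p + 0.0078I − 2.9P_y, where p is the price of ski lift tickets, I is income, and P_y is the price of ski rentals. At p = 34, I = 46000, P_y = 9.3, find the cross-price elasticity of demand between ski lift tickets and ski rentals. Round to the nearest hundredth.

At the given point, Q_x = 65.5 − 4.5(34) + 0.0078(46000) − 2.9(9.3) = 65.5 − 153 + 358.8 − 26.97 = 244.33.
∂Q_x/∂P_y = −2.9, so E_xy = -2.9·(9.3/244.33) ≈ -0.11.
E_xy < 0: the goods are complements.

-0.11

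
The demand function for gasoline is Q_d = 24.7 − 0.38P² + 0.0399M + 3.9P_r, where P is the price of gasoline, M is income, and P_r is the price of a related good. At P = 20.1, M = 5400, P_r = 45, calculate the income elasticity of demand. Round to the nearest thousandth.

At the given point, Q_d = 24.7 − 0.38(20.1)² + 0.0399(5400) + 3.9(45) = 24.7 − 153.5238 + 215.46 + 175.5 = 262.1362.
∂Q_d/∂M = +0.0399, so E_I = 0.0399·(5400/262.1362) ≈ 0.822.
E_I ∈ (0,1): normal good (necessity).

0.822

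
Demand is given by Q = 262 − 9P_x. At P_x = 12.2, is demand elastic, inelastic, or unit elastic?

At P_x = 12.2, Q = 152.2.
dQ/dP_x = −9.
Point elasticity E = (dQ/dP_x)·(P_x/Q) = -9 × 12.2/152.2 ≈ -0.721.
|E| ≈ 0.721 < 1, so demand is inelastic.

inelastic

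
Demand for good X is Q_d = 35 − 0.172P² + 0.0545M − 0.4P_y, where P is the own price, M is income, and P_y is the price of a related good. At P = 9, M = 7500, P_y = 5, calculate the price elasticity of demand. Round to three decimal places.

-0.065

Substituting, Q_d = 35 − 0.172(9)² + 0.0545(7500) − 0.4(5) = 35 − 13.932 + 408.75 − 2 = 427.818.
∂Q_d/∂P = −2·0.172·P = -3.096, so E_p = -3.096·(9/427.818) ≈ -0.065.
|E_p| < 1: demand is inelastic.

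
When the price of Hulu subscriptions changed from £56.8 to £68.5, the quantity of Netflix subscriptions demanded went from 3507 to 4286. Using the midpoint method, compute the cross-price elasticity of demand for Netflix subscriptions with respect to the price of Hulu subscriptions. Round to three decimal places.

%ΔQ_x = (4286 − 3507)/[(3507+4286)/2] = 779/3896.5 ≈ 0.1999.
%ΔP_y = (68.5 − 56.8)/[(56.8+68.5)/2] ≈ 0.1868.
E_xy = 0.1999/0.1868 ≈ 1.071.
E_xy > 0, so Netflix subscriptions and Hulu subscriptions are substitutes.

1.071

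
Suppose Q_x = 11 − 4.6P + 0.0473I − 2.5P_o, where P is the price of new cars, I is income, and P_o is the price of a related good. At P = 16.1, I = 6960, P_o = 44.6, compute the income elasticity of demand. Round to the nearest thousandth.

At the given point, Q_x = 11 − 4.6(16.1) + 0.0473(6960) − 2.5(44.6) = 11 − 74.06 + 329.208 − 111.5 = 154.648.
∂Q_x/∂I = +0.0473, so E_I = 0.0473·(6960/154.648) ≈ 2.129.
E_I > 1: normal good (luxury).

2.129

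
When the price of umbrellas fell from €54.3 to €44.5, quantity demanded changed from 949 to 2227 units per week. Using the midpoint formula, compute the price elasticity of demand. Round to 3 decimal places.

-4.057

%Δq = (2227 − 949)/[(949 + 2227)/2] = 1278/1588 ≈ 0.8048.
%ΔP = (44.5 − 54.3)/[(54.3 + 44.5)/2] = -9.8/49.4 ≈ -0.1984.
Arc elasticity E = %Δq/%ΔP ≈ 0.8048/-0.1984 ≈ -4.057.
|E| > 1: demand is elastic over this range.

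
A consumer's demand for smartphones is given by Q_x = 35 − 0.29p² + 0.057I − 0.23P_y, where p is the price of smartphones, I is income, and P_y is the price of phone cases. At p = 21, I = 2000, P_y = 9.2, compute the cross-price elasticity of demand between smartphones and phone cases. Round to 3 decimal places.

First evaluate Q_x: 35 − 0.29(21)² + 0.057(2000) − 0.23(9.2) = 35 − 127.89 + 114 − 2.116 = 18.994.
∂Q_x/∂P_y = −0.23, so E_xy = -0.23·(9.2/18.994) ≈ -0.111.
E_xy < 0: the goods are complements.

-0.111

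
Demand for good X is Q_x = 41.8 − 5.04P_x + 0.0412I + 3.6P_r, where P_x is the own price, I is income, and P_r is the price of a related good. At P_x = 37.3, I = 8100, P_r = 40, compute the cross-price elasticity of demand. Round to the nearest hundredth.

0.43

Substituting, Q_x = 41.8 − 5.04(37.3) + 0.0412(8100) + 3.6(40) = 41.8 − 187.992 + 333.72 + 144 = 331.528.
∂Q_x/∂P_r = +3.6, so E_xy = 3.6·(40/331.528) ≈ 0.43.
E_xy > 0: the goods are substitutes.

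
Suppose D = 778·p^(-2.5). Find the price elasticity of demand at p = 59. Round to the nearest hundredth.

For a Cobb–Douglas (constant-elasticity) form D = A·p^α·…, the elasticity with respect to p equals the exponent α at every point.
Here the exponent on p is -2.5, so the price elasticity of demand is -2.50.

-2.50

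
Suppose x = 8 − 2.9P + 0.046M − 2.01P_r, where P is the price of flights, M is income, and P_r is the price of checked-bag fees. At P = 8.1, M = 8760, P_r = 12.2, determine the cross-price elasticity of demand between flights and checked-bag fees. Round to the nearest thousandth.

First evaluate x: 8 − 2.9(8.1) + 0.046(8760) − 2.01(12.2) = 8 − 23.49 + 402.96 − 24.522 = 362.948.
∂x/∂P_r = −2.01, so E_xy = -2.01·(12.2/362.948) ≈ -0.068.
E_xy < 0: the goods are complements.

-0.068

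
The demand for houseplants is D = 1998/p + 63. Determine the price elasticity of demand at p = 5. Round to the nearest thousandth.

At p = 5, D = 462.6.
dD/dp = −1998/p² = −79.92.
Point elasticity E = (dD/dp)·(p/D) = -79.92 × 5/462.6 ≈ -0.864.
|E| < 1, so demand is inelastic at this price.

-0.864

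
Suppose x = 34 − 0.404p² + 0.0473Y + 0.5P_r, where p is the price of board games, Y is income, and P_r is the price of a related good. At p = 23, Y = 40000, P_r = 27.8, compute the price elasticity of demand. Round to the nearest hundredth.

At the given point, x = 34 − 0.404(23)² + 0.0473(40000) + 0.5(27.8) = 34 − 213.716 + 1892 + 13.9 = 1726.184.
∂x/∂p = −2·0.404·p = -18.584, so E_p = -18.584·(23/1726.184) ≈ -0.25.
|E_p| < 1: demand is inelastic.

-0.25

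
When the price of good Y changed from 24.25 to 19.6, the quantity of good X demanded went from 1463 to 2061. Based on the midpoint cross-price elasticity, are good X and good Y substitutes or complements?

%ΔQ_x = (2061 − 1463)/[(1463+2061)/2] = 598/1762 ≈ 0.3394.
%ΔP_y = (19.6 − 24.25)/[(24.25+19.6)/2] ≈ -0.2121.
E_xy = 0.3394/-0.2121 ≈ -1.600.
E_xy < 0, so the goods are complements.

complements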